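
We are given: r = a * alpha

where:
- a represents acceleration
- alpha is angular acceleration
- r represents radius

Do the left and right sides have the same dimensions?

No

a (acceleration) has dimensions [L T^-2].
alpha (angular acceleration) has dimensions [T^-2].
r (radius) has dimensions [L].

Left side: [L]
Right side: [L T^-4]

The two sides have different dimensions, so the equation is NOT dimensionally consistent.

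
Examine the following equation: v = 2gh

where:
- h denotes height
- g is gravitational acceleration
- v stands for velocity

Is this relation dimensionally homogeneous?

No

h (height) has dimensions [L].
g (gravitational acceleration) has dimensions [L T^-2].
v (velocity) has dimensions [L T^-1].

Left side: [L T^-1]
Right side: [L^2 T^-2]

The two sides have different dimensions, so the equation is NOT dimensionally consistent.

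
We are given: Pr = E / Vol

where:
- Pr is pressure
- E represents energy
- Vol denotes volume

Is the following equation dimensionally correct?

Yes

Pr (pressure) has dimensions [L^-1 M T^-2].
E (energy) has dimensions [L^2 M T^-2].
Vol (volume) has dimensions [L^3].

Left side: [L^-1 M T^-2]
Right side: [L^-1 M T^-2]

Both sides have the same dimensions, so the equation is dimensionally consistent.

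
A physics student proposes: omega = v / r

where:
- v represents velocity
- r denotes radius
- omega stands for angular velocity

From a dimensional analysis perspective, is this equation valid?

Yes

v (velocity) has dimensions [L T^-1].
r (radius) has dimensions [L].
omega (angular velocity) has dimensions [T^-1].

Left side: [T^-1]
Right side: [T^-1]

Both sides have the same dimensions, so the equation is dimensionally consistent.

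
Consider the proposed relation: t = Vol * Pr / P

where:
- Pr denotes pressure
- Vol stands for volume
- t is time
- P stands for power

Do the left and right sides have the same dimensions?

Yes

Pr (pressure) has dimensions [L^-1 M T^-2].
Vol (volume) has dimensions [L^3].
t (time) has dimensions [T].
P (power) has dimensions [L^2 M T^-3].

Left side: [T]
Right side: [T]

Both sides have the same dimensions, so the equation is dimensionally consistent.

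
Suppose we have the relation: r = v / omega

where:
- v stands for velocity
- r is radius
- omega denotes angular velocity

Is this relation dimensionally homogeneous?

Yes

v (velocity) has dimensions [L T^-1].
r (radius) has dimensions [L].
omega (angular velocity) has dimensions [T^-1].

Left side: [L]
Right side: [L]

Both sides have the same dimensions, so the equation is dimensionally consistent.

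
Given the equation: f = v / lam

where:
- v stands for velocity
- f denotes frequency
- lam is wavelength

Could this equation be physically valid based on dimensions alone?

Yes

v (velocity) has dimensions [L T^-1].
f (frequency) has dimensions [T^-1].
lam (wavelength) has dimensions [L].

Left side: [T^-1]
Right side: [T^-1]

Both sides have the same dimensions, so the equation is dimensionally consistent.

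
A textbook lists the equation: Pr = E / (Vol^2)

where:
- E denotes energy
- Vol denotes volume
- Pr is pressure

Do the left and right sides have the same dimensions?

No

E (energy) has dimensions [L^2 M T^-2].
Vol (volume) has dimensions [L^3].
Pr (pressure) has dimensions [L^-1 M T^-2].

Left side: [L^-1 M T^-2]
Right side: [L^-4 M T^-2]

The two sides have different dimensions, so the equation is NOT dimensionally consistent.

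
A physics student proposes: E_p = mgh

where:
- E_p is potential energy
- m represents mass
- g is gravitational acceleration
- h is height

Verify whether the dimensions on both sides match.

Yes

E_p (potential energy) has dimensions [L^2 M T^-2].
m (mass) has dimensions [M].
g (gravitational acceleration) has dimensions [L T^-2].
h (height) has dimensions [L].

Left side: [L^2 M T^-2]
Right side: [L^2 M T^-2]

Both sides have the same dimensions, so the equation is dimensionally consistent.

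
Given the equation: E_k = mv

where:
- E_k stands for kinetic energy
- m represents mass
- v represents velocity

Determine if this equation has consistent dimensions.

No

E_k (kinetic energy) has dimensions [L^2 M T^-2].
m (mass) has dimensions [M].
v (velocity) has dimensions [L T^-1].

Left side: [L^2 M T^-2]
Right side: [L M T^-1]

The two sides have different dimensions, so the equation is NOT dimensionally consistent.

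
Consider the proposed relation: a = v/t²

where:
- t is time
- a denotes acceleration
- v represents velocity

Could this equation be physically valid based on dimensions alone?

No

t (time) has dimensions [T].
a (acceleration) has dimensions [L T^-2].
v (velocity) has dimensions [L T^-1].

Left side: [L T^-2]
Right side: [L T^-3]

The two sides have different dimensions, so the equation is NOT dimensionally consistent.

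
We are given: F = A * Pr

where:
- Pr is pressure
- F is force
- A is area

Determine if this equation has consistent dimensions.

Yes

Pr (pressure) has dimensions [L^-1 M T^-2].
F (force) has dimensions [L M T^-2].
A (area) has dimensions [L^2].

Left side: [L M T^-2]
Right side: [L M T^-2]

Both sides have the same dimensions, so the equation is dimensionally consistent.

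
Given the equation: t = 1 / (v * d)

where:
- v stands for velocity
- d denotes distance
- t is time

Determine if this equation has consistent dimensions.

No

v (velocity) has dimensions [L T^-1].
d (distance) has dimensions [L].
t (time) has dimensions [T].

Left side: [T]
Right side: [L^-2 T]

The two sides have different dimensions, so the equation is NOT dimensionally consistent.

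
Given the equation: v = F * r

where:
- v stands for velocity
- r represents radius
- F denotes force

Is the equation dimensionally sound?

No

v (velocity) has dimensions [L T^-1].
r (radius) has dimensions [L].
F (force) has dimensions [L M T^-2].

Left side: [L T^-1]
Right side: [L^2 M T^-2]

The two sides have different dimensions, so the equation is NOT dimensionally consistent.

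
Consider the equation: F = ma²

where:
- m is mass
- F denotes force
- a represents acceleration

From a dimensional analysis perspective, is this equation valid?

No

m (mass) has dimensions [M].
F (force) has dimensions [L M T^-2].
a (acceleration) has dimensions [L T^-2].

Left side: [L M T^-2]
Right side: [L^2 M T^-4]

The two sides have different dimensions, so the equation is NOT dimensionally consistent.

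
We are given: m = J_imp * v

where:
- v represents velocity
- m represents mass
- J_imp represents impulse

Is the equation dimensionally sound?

No

v (velocity) has dimensions [L T^-1].
m (mass) has dimensions [M].
J_imp (impulse) has dimensions [L M T^-1].

Left side: [M]
Right side: [L^2 M T^-2]

The two sides have different dimensions, so the equation is NOT dimensionally consistent.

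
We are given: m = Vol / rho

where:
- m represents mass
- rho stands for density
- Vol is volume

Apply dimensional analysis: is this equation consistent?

No

m (mass) has dimensions [M].
rho (density) has dimensions [L^-3 M].
Vol (volume) has dimensions [L^3].

Left side: [M]
Right side: [L^6 M^-1]

The two sides have different dimensions, so the equation is NOT dimensionally consistent.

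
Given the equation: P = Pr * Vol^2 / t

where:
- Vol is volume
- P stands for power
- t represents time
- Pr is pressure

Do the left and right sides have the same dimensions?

No

Vol (volume) has dimensions [L^3].
P (power) has dimensions [L^2 M T^-3].
t (time) has dimensions [T].
Pr (pressure) has dimensions [L^-1 M T^-2].

Left side: [L^2 M T^-3]
Right side: [L^5 M T^-3]

The two sides have different dimensions, so the equation is NOT dimensionally consistent.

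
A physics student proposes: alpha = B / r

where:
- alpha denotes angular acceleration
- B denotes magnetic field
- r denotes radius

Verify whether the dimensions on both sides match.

No

alpha (angular acceleration) has dimensions [T^-2].
B (magnetic field) has dimensions [I^-1 M T^-2].
r (radius) has dimensions [L].

Left side: [T^-2]
Right side: [I^-1 L^-1 M T^-2]

The two sides have different dimensions, so the equation is NOT dimensionally consistent.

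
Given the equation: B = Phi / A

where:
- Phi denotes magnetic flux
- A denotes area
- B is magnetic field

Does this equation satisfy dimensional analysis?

Yes

Phi (magnetic flux) has dimensions [I^-1 L^2 M T^-2].
A (area) has dimensions [L^2].
B (magnetic field) has dimensions [I^-1 M T^-2].

Left side: [I^-1 M T^-2]
Right side: [I^-1 M T^-2]

Both sides have the same dimensions, so the equation is dimensionally consistent.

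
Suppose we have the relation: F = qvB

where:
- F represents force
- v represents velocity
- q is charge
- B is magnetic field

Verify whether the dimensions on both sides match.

Yes

F (force) has dimensions [L M T^-2].
v (velocity) has dimensions [L T^-1].
q (charge) has dimensions [I T].
B (magnetic field) has dimensions [I^-1 M T^-2].

Left side: [L M T^-2]
Right side: [L M T^-2]

Both sides have the same dimensions, so the equation is dimensionally consistent.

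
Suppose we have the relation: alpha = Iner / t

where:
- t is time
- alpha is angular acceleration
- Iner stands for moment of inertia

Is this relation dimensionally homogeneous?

No

t (time) has dimensions [T].
alpha (angular acceleration) has dimensions [T^-2].
Iner (moment of inertia) has dimensions [L^2 M].

Left side: [T^-2]
Right side: [L^2 M T^-1]

The two sides have different dimensions, so the equation is NOT dimensionally consistent.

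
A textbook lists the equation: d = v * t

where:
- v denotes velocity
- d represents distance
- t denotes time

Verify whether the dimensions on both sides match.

Yes

v (velocity) has dimensions [L T^-1].
d (distance) has dimensions [L].
t (time) has dimensions [T].

Left side: [L]
Right side: [L]

Both sides have the same dimensions, so the equation is dimensionally consistent.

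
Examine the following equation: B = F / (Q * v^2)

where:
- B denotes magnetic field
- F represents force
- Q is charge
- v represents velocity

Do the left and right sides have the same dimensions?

No

B (magnetic field) has dimensions [I^-1 M T^-2].
F (force) has dimensions [L M T^-2].
Q (charge) has dimensions [I T].
v (velocity) has dimensions [L T^-1].

Left side: [I^-1 M T^-2]
Right side: [I^-1 L^-1 M T^-1]

The two sides have different dimensions, so the equation is NOT dimensionally consistent.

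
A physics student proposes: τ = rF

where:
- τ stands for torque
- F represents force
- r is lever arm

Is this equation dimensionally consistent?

Yes

τ (torque) has dimensions [L^2 M T^-2].
F (force) has dimensions [L M T^-2].
r (lever arm) has dimensions [L].

Left side: [L^2 M T^-2]
Right side: [L^2 M T^-2]

Both sides have the same dimensions, so the equation is dimensionally consistent.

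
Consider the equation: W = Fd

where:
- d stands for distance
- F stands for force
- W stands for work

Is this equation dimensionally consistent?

Yes

d (distance) has dimensions [L].
F (force) has dimensions [L M T^-2].
W (work) has dimensions [L^2 M T^-2].

Left side: [L^2 M T^-2]
Right side: [L^2 M T^-2]

Both sides have the same dimensions, so the equation is dimensionally consistent.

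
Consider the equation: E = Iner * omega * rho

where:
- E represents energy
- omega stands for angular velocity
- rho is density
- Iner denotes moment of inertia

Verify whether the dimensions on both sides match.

No

E (energy) has dimensions [L^2 M T^-2].
omega (angular velocity) has dimensions [T^-1].
rho (density) has dimensions [L^-3 M].
Iner (moment of inertia) has dimensions [L^2 M].

Left side: [L^2 M T^-2]
Right side: [L^-1 M^2 T^-1]

The two sides have different dimensions, so the equation is NOT dimensionally consistent.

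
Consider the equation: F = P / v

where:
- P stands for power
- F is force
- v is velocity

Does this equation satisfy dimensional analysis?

Yes

P (power) has dimensions [L^2 M T^-3].
F (force) has dimensions [L M T^-2].
v (velocity) has dimensions [L T^-1].

Left side: [L M T^-2]
Right side: [L M T^-2]

Both sides have the same dimensions, so the equation is dimensionally consistent.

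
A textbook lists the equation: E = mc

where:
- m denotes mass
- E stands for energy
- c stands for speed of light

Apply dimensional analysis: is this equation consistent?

No

m (mass) has dimensions [M].
E (energy) has dimensions [L^2 M T^-2].
c (speed of light) has dimensions [L T^-1].

Left side: [L^2 M T^-2]
Right side: [L M T^-1]

The two sides have different dimensions, so the equation is NOT dimensionally consistent.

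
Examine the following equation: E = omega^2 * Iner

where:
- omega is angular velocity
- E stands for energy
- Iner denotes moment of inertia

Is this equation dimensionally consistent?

Yes

omega (angular velocity) has dimensions [T^-1].
E (energy) has dimensions [L^2 M T^-2].
Iner (moment of inertia) has dimensions [L^2 M].

Left side: [L^2 M T^-2]
Right side: [L^2 M T^-2]

Both sides have the same dimensions, so the equation is dimensionally consistent.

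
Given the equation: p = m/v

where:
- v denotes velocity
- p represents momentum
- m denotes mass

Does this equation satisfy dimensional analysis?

No

v (velocity) has dimensions [L T^-1].
p (momentum) has dimensions [L M T^-1].
m (mass) has dimensions [M].

Left side: [L M T^-1]
Right side: [L^-1 M T]

The two sides have different dimensions, so the equation is NOT dimensionally consistent.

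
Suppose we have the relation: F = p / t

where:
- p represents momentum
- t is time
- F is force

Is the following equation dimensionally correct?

Yes

p (momentum) has dimensions [L M T^-1].
t (time) has dimensions [T].
F (force) has dimensions [L M T^-2].

Left side: [L M T^-2]
Right side: [L M T^-2]

Both sides have the same dimensions, so the equation is dimensionally consistent.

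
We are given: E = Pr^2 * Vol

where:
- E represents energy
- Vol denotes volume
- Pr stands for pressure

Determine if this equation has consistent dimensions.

No

E (energy) has dimensions [L^2 M T^-2].
Vol (volume) has dimensions [L^3].
Pr (pressure) has dimensions [L^-1 M T^-2].

Left side: [L^2 M T^-2]
Right side: [L M^2 T^-4]

The two sides have different dimensions, so the equation is NOT dimensionally consistent.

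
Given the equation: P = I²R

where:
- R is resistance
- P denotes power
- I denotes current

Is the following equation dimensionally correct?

Yes

R (resistance) has dimensions [I^-2 L^2 M T^-3].
P (power) has dimensions [L^2 M T^-3].
I (current) has dimensions [I].

Left side: [L^2 M T^-3]
Right side: [L^2 M T^-3]

Both sides have the same dimensions, so the equation is dimensionally consistent.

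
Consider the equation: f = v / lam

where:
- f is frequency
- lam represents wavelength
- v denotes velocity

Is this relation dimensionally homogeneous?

Yes

f (frequency) has dimensions [T^-1].
lam (wavelength) has dimensions [L].
v (velocity) has dimensions [L T^-1].

Left side: [T^-1]
Right side: [T^-1]

Both sides have the same dimensions, so the equation is dimensionally consistent.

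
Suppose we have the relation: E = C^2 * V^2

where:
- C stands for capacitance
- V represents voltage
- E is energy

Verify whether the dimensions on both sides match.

No

C (capacitance) has dimensions [I^2 L^-2 M^-1 T^4].
V (voltage) has dimensions [I^-1 L^2 M T^-3].
E (energy) has dimensions [L^2 M T^-2].

Left side: [L^2 M T^-2]
Right side: [I^2 T^2]

The two sides have different dimensions, so the equation is NOT dimensionally consistent.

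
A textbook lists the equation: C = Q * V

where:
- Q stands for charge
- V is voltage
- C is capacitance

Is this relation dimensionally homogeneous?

No

Q (charge) has dimensions [I T].
V (voltage) has dimensions [I^-1 L^2 M T^-3].
C (capacitance) has dimensions [I^2 L^-2 M^-1 T^4].

Left side: [I^2 L^-2 M^-1 T^4]
Right side: [L^2 M T^-2]

The two sides have different dimensions, so the equation is NOT dimensionally consistent.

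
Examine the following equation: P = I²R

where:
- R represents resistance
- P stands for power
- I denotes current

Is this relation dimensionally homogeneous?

Yes

R (resistance) has dimensions [I^-2 L^2 M T^-3].
P (power) has dimensions [L^2 M T^-3].
I (current) has dimensions [I].

Left side: [L^2 M T^-3]
Right side: [L^2 M T^-3]

Both sides have the same dimensions, so the equation is dimensionally consistent.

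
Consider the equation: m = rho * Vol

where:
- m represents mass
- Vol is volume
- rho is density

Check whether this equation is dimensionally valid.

Yes

m (mass) has dimensions [M].
Vol (volume) has dimensions [L^3].
rho (density) has dimensions [L^-3 M].

Left side: [M]
Right side: [M]

Both sides have the same dimensions, so the equation is dimensionally consistent.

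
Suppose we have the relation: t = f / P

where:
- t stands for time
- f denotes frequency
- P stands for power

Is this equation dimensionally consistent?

No

t (time) has dimensions [T].
f (frequency) has dimensions [T^-1].
P (power) has dimensions [L^2 M T^-3].

Left side: [T]
Right side: [L^-2 M^-1 T^2]

The two sides have different dimensions, so the equation is NOT dimensionally consistent.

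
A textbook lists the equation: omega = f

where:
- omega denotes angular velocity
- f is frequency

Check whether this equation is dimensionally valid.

Yes

omega (angular velocity) has dimensions [T^-1].
f (frequency) has dimensions [T^-1].

Left side: [T^-1]
Right side: [T^-1]

Both sides have the same dimensions, so the equation is dimensionally consistent.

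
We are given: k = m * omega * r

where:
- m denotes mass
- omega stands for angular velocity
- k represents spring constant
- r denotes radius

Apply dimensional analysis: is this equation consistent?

No

m (mass) has dimensions [M].
omega (angular velocity) has dimensions [T^-1].
k (spring constant) has dimensions [M T^-2].
r (radius) has dimensions [L].

Left side: [M T^-2]
Right side: [L M T^-1]

The two sides have different dimensions, so the equation is NOT dimensionally consistent.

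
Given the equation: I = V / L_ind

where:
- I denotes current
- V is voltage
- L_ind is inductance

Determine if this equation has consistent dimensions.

No

I (current) has dimensions [I].
V (voltage) has dimensions [I^-1 L^2 M T^-3].
L_ind (inductance) has dimensions [I^-2 L^2 M T^-2].

Left side: [I]
Right side: [I T^-1]

The two sides have different dimensions, so the equation is NOT dimensionally consistent.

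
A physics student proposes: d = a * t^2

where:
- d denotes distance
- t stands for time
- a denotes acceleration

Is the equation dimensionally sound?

Yes

d (distance) has dimensions [L].
t (time) has dimensions [T].
a (acceleration) has dimensions [L T^-2].

Left side: [L]
Right side: [L]

Both sides have the same dimensions, so the equation is dimensionally consistent.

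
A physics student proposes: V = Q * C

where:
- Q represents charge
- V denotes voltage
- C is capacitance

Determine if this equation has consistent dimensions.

No

Q (charge) has dimensions [I T].
V (voltage) has dimensions [I^-1 L^2 M T^-3].
C (capacitance) has dimensions [I^2 L^-2 M^-1 T^4].

Left side: [I^-1 L^2 M T^-3]
Right side: [I^3 L^-2 M^-1 T^5]

The two sides have different dimensions, so the equation is NOT dimensionally consistent.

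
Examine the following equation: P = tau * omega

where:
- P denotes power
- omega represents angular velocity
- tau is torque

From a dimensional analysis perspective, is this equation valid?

Yes

P (power) has dimensions [L^2 M T^-3].
omega (angular velocity) has dimensions [T^-1].
tau (torque) has dimensions [L^2 M T^-2].

Left side: [L^2 M T^-3]
Right side: [L^2 M T^-3]

Both sides have the same dimensions, so the equation is dimensionally consistent.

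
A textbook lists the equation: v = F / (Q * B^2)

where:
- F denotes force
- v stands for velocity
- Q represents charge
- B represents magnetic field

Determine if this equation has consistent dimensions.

No

F (force) has dimensions [L M T^-2].
v (velocity) has dimensions [L T^-1].
Q (charge) has dimensions [I T].
B (magnetic field) has dimensions [I^-1 M T^-2].

Left side: [L T^-1]
Right side: [I L M^-1 T]

The two sides have different dimensions, so the equation is NOT dimensionally consistent.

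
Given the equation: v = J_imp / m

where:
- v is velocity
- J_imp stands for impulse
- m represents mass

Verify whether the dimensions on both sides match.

Yes

v (velocity) has dimensions [L T^-1].
J_imp (impulse) has dimensions [L M T^-1].
m (mass) has dimensions [M].

Left side: [L T^-1]
Right side: [L T^-1]

Both sides have the same dimensions, so the equation is dimensionally consistent.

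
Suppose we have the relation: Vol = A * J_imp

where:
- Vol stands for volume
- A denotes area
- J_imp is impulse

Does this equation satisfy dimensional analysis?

No

Vol (volume) has dimensions [L^3].
A (area) has dimensions [L^2].
J_imp (impulse) has dimensions [L M T^-1].

Left side: [L^3]
Right side: [L^3 M T^-1]

The two sides have different dimensions, so the equation is NOT dimensionally consistent.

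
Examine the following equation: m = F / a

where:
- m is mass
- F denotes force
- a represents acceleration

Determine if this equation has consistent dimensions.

Yes

m (mass) has dimensions [M].
F (force) has dimensions [L M T^-2].
a (acceleration) has dimensions [L T^-2].

Left side: [M]
Right side: [M]

Both sides have the same dimensions, so the equation is dimensionally consistent.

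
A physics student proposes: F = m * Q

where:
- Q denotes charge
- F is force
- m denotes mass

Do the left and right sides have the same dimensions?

No

Q (charge) has dimensions [I T].
F (force) has dimensions [L M T^-2].
m (mass) has dimensions [M].

Left side: [L M T^-2]
Right side: [I M T]

The two sides have different dimensions, so the equation is NOT dimensionally consistent.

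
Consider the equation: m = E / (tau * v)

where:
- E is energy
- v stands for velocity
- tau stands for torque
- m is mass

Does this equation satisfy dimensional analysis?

No

E (energy) has dimensions [L^2 M T^-2].
v (velocity) has dimensions [L T^-1].
tau (torque) has dimensions [L^2 M T^-2].
m (mass) has dimensions [M].

Left side: [M]
Right side: [L^-1 T]

The two sides have different dimensions, so the equation is NOT dimensionally consistent.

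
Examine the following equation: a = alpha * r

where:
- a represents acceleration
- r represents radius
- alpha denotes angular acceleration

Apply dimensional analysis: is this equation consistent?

Yes

a (acceleration) has dimensions [L T^-2].
r (radius) has dimensions [L].
alpha (angular acceleration) has dimensions [T^-2].

Left side: [L T^-2]
Right side: [L T^-2]

Both sides have the same dimensions, so the equation is dimensionally consistent.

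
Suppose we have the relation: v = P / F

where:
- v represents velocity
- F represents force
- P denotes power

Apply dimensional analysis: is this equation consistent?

Yes

v (velocity) has dimensions [L T^-1].
F (force) has dimensions [L M T^-2].
P (power) has dimensions [L^2 M T^-3].

Left side: [L T^-1]
Right side: [L T^-1]

Both sides have the same dimensions, so the equation is dimensionally consistent.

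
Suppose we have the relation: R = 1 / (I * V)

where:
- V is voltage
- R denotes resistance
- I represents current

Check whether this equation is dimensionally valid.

No

V (voltage) has dimensions [I^-1 L^2 M T^-3].
R (resistance) has dimensions [I^-2 L^2 M T^-3].
I (current) has dimensions [I].

Left side: [I^-2 L^2 M T^-3]
Right side: [L^-2 M^-1 T^3]

The two sides have different dimensions, so the equation is NOT dimensionally consistent.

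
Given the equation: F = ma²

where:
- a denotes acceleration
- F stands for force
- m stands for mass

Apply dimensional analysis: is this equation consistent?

No

a (acceleration) has dimensions [L T^-2].
F (force) has dimensions [L M T^-2].
m (mass) has dimensions [M].

Left side: [L M T^-2]
Right side: [L^2 M T^-4]

The two sides have different dimensions, so the equation is NOT dimensionally consistent.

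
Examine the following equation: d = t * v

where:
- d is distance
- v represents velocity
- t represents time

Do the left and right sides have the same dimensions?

Yes

d (distance) has dimensions [L].
v (velocity) has dimensions [L T^-1].
t (time) has dimensions [T].

Left side: [L]
Right side: [L]

Both sides have the same dimensions, so the equation is dimensionally consistent.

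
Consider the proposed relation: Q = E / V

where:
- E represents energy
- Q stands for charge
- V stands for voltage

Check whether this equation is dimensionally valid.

Yes

E (energy) has dimensions [L^2 M T^-2].
Q (charge) has dimensions [I T].
V (voltage) has dimensions [I^-1 L^2 M T^-3].

Left side: [I T]
Right side: [I T]

Both sides have the same dimensions, so the equation is dimensionally consistent.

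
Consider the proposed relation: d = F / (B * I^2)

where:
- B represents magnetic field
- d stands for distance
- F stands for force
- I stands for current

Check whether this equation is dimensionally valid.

No

B (magnetic field) has dimensions [I^-1 M T^-2].
d (distance) has dimensions [L].
F (force) has dimensions [L M T^-2].
I (current) has dimensions [I].

Left side: [L]
Right side: [I^-1 L]

The two sides have different dimensions, so the equation is NOT dimensionally consistent.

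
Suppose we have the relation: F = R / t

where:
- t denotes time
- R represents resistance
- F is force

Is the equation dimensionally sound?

No

t (time) has dimensions [T].
R (resistance) has dimensions [I^-2 L^2 M T^-3].
F (force) has dimensions [L M T^-2].

Left side: [L M T^-2]
Right side: [I^-2 L^2 M T^-4]

The two sides have different dimensions, so the equation is NOT dimensionally consistent.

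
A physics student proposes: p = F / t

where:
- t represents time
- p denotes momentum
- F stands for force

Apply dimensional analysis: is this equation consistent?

No

t (time) has dimensions [T].
p (momentum) has dimensions [L M T^-1].
F (force) has dimensions [L M T^-2].

Left side: [L M T^-1]
Right side: [L M T^-3]

The two sides have different dimensions, so the equation is NOT dimensionally consistent.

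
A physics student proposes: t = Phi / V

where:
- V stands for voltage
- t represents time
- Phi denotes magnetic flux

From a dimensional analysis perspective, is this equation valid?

Yes

V (voltage) has dimensions [I^-1 L^2 M T^-3].
t (time) has dimensions [T].
Phi (magnetic flux) has dimensions [I^-1 L^2 M T^-2].

Left side: [T]
Right side: [T]

Both sides have the same dimensions, so the equation is dimensionally consistent.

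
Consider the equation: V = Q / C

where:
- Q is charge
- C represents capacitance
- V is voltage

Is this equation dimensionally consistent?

Yes

Q (charge) has dimensions [I T].
C (capacitance) has dimensions [I^2 L^-2 M^-1 T^4].
V (voltage) has dimensions [I^-1 L^2 M T^-3].

Left side: [I^-1 L^2 M T^-3]
Right side: [I^-1 L^2 M T^-3]

Both sides have the same dimensions, so the equation is dimensionally consistent.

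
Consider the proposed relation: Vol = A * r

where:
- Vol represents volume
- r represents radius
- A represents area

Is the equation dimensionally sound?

Yes

Vol (volume) has dimensions [L^3].
r (radius) has dimensions [L].
A (area) has dimensions [L^2].

Left side: [L^3]
Right side: [L^3]

Both sides have the same dimensions, so the equation is dimensionally consistent.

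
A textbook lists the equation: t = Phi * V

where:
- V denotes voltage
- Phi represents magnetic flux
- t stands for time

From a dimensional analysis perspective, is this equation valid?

No

V (voltage) has dimensions [I^-1 L^2 M T^-3].
Phi (magnetic flux) has dimensions [I^-1 L^2 M T^-2].
t (time) has dimensions [T].

Left side: [T]
Right side: [I^-2 L^4 M^2 T^-5]

The two sides have different dimensions, so the equation is NOT dimensionally consistent.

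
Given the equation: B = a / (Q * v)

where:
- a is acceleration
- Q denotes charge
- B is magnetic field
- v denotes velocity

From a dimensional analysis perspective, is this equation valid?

No

a (acceleration) has dimensions [L T^-2].
Q (charge) has dimensions [I T].
B (magnetic field) has dimensions [I^-1 M T^-2].
v (velocity) has dimensions [L T^-1].

Left side: [I^-1 M T^-2]
Right side: [I^-1 T^-2]

The two sides have different dimensions, so the equation is NOT dimensionally consistent.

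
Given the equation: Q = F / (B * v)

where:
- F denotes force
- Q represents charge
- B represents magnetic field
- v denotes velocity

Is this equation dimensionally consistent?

Yes

F (force) has dimensions [L M T^-2].
Q (charge) has dimensions [I T].
B (magnetic field) has dimensions [I^-1 M T^-2].
v (velocity) has dimensions [L T^-1].

Left side: [I T]
Right side: [I T]

Both sides have the same dimensions, so the equation is dimensionally consistent.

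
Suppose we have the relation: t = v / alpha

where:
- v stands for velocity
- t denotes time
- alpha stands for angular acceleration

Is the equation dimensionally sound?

No

v (velocity) has dimensions [L T^-1].
t (time) has dimensions [T].
alpha (angular acceleration) has dimensions [T^-2].

Left side: [T]
Right side: [L T]

The two sides have different dimensions, so the equation is NOT dimensionally consistent.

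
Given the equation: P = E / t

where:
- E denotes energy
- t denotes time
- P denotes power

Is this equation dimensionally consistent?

Yes

E (energy) has dimensions [L^2 M T^-2].
t (time) has dimensions [T].
P (power) has dimensions [L^2 M T^-3].

Left side: [L^2 M T^-3]
Right side: [L^2 M T^-3]

Both sides have the same dimensions, so the equation is dimensionally consistent.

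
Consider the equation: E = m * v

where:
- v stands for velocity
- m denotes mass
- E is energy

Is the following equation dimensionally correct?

No

v (velocity) has dimensions [L T^-1].
m (mass) has dimensions [M].
E (energy) has dimensions [L^2 M T^-2].

Left side: [L^2 M T^-2]
Right side: [L M T^-1]

The two sides have different dimensions, so the equation is NOT dimensionally consistent.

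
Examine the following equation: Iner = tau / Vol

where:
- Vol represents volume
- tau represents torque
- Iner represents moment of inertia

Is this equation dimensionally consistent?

No

Vol (volume) has dimensions [L^3].
tau (torque) has dimensions [L^2 M T^-2].
Iner (moment of inertia) has dimensions [L^2 M].

Left side: [L^2 M]
Right side: [L^-1 M T^-2]

The two sides have different dimensions, so the equation is NOT dimensionally consistent.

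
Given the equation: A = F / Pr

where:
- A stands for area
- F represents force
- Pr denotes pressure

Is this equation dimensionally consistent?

Yes

A (area) has dimensions [L^2].
F (force) has dimensions [L M T^-2].
Pr (pressure) has dimensions [L^-1 M T^-2].

Left side: [L^2]
Right side: [L^2]

Both sides have the same dimensions, so the equation is dimensionally consistent.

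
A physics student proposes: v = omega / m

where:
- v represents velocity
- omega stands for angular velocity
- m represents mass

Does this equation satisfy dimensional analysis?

No

v (velocity) has dimensions [L T^-1].
omega (angular velocity) has dimensions [T^-1].
m (mass) has dimensions [M].

Left side: [L T^-1]
Right side: [M^-1 T^-1]

The two sides have different dimensions, so the equation is NOT dimensionally consistent.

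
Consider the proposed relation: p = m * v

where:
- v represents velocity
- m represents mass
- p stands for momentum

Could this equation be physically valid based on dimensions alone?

Yes

v (velocity) has dimensions [L T^-1].
m (mass) has dimensions [M].
p (momentum) has dimensions [L M T^-1].

Left side: [L M T^-1]
Right side: [L M T^-1]

Both sides have the same dimensions, so the equation is dimensionally consistent.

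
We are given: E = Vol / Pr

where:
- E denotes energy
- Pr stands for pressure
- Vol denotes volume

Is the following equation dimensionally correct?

No

E (energy) has dimensions [L^2 M T^-2].
Pr (pressure) has dimensions [L^-1 M T^-2].
Vol (volume) has dimensions [L^3].

Left side: [L^2 M T^-2]
Right side: [L^4 M^-1 T^2]

The two sides have different dimensions, so the equation is NOT dimensionally consistent.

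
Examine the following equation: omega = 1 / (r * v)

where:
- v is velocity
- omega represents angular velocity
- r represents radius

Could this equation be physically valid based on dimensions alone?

No

v (velocity) has dimensions [L T^-1].
omega (angular velocity) has dimensions [T^-1].
r (radius) has dimensions [L].

Left side: [T^-1]
Right side: [L^-2 T]

The two sides have different dimensions, so the equation is NOT dimensionally consistent.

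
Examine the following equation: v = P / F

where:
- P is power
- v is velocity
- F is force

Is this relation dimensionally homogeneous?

Yes

P (power) has dimensions [L^2 M T^-3].
v (velocity) has dimensions [L T^-1].
F (force) has dimensions [L M T^-2].

Left side: [L T^-1]
Right side: [L T^-1]

Both sides have the same dimensions, so the equation is dimensionally consistent.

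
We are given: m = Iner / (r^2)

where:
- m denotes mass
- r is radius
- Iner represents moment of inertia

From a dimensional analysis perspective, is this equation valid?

Yes

m (mass) has dimensions [M].
r (radius) has dimensions [L].
Iner (moment of inertia) has dimensions [L^2 M].

Left side: [M]
Right side: [M]

Both sides have the same dimensions, so the equation is dimensionally consistent.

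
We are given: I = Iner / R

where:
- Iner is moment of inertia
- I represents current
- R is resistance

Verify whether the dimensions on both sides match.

No

Iner (moment of inertia) has dimensions [L^2 M].
I (current) has dimensions [I].
R (resistance) has dimensions [I^-2 L^2 M T^-3].

Left side: [I]
Right side: [I^2 T^3]

The two sides have different dimensions, so the equation is NOT dimensionally consistent.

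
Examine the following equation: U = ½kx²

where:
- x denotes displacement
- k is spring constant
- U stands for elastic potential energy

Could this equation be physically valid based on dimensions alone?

Yes

x (displacement) has dimensions [L].
k (spring constant) has dimensions [M T^-2].
U (elastic potential energy) has dimensions [L^2 M T^-2].

Left side: [L^2 M T^-2]
Right side: [L^2 M T^-2]

Both sides have the same dimensions, so the equation is dimensionally consistent.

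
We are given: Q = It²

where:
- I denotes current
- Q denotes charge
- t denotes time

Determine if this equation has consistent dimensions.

No

I (current) has dimensions [I].
Q (charge) has dimensions [I T].
t (time) has dimensions [T].

Left side: [I T]
Right side: [I T^2]

The two sides have different dimensions, so the equation is NOT dimensionally consistent.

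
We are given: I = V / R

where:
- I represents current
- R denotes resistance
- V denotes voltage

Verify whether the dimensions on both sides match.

Yes

I (current) has dimensions [I].
R (resistance) has dimensions [I^-2 L^2 M T^-3].
V (voltage) has dimensions [I^-1 L^2 M T^-3].

Left side: [I]
Right side: [I]

Both sides have the same dimensions, so the equation is dimensionally consistent.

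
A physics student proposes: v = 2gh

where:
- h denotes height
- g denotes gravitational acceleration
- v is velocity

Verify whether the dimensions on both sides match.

No

h (height) has dimensions [L].
g (gravitational acceleration) has dimensions [L T^-2].
v (velocity) has dimensions [L T^-1].

Left side: [L T^-1]
Right side: [L^2 T^-2]

The two sides have different dimensions, so the equation is NOT dimensionally consistent.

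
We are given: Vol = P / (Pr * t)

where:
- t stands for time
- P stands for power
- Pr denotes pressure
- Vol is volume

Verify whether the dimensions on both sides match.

No

t (time) has dimensions [T].
P (power) has dimensions [L^2 M T^-3].
Pr (pressure) has dimensions [L^-1 M T^-2].
Vol (volume) has dimensions [L^3].

Left side: [L^3]
Right side: [L^3 T^-2]

The two sides have different dimensions, so the equation is NOT dimensionally consistent.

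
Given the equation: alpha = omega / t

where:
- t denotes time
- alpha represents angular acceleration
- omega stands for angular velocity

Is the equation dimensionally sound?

Yes

t (time) has dimensions [T].
alpha (angular acceleration) has dimensions [T^-2].
omega (angular velocity) has dimensions [T^-1].

Left side: [T^-2]
Right side: [T^-2]

Both sides have the same dimensions, so the equation is dimensionally consistent.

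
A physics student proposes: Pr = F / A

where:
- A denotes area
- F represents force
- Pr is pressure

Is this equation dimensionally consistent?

Yes

A (area) has dimensions [L^2].
F (force) has dimensions [L M T^-2].
Pr (pressure) has dimensions [L^-1 M T^-2].

Left side: [L^-1 M T^-2]
Right side: [L^-1 M T^-2]

Both sides have the same dimensions, so the equation is dimensionally consistent.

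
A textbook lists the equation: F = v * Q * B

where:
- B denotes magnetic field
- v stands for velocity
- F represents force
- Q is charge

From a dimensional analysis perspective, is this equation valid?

Yes

B (magnetic field) has dimensions [I^-1 M T^-2].
v (velocity) has dimensions [L T^-1].
F (force) has dimensions [L M T^-2].
Q (charge) has dimensions [I T].

Left side: [L M T^-2]
Right side: [L M T^-2]

Both sides have the same dimensions, so the equation is dimensionally consistent.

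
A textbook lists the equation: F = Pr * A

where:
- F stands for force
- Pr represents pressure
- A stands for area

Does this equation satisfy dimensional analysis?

Yes

F (force) has dimensions [L M T^-2].
Pr (pressure) has dimensions [L^-1 M T^-2].
A (area) has dimensions [L^2].

Left side: [L M T^-2]
Right side: [L M T^-2]

Both sides have the same dimensions, so the equation is dimensionally consistent.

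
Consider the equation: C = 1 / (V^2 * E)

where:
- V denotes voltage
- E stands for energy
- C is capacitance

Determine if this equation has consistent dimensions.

No

V (voltage) has dimensions [I^-1 L^2 M T^-3].
E (energy) has dimensions [L^2 M T^-2].
C (capacitance) has dimensions [I^2 L^-2 M^-1 T^4].

Left side: [I^2 L^-2 M^-1 T^4]
Right side: [I^2 L^-6 M^-3 T^8]

The two sides have different dimensions, so the equation is NOT dimensionally consistent.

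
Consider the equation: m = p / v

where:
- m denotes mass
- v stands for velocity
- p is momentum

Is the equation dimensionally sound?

Yes

m (mass) has dimensions [M].
v (velocity) has dimensions [L T^-1].
p (momentum) has dimensions [L M T^-1].

Left side: [M]
Right side: [M]

Both sides have the same dimensions, so the equation is dimensionally consistent.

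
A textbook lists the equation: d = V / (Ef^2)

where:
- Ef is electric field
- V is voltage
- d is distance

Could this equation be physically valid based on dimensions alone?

No

Ef (electric field) has dimensions [I^-1 L M T^-3].
V (voltage) has dimensions [I^-1 L^2 M T^-3].
d (distance) has dimensions [L].

Left side: [L]
Right side: [I M^-1 T^3]

The two sides have different dimensions, so the equation is NOT dimensionally consistent.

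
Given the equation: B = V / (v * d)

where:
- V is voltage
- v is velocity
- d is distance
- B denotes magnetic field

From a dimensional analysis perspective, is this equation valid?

Yes

V (voltage) has dimensions [I^-1 L^2 M T^-3].
v (velocity) has dimensions [L T^-1].
d (distance) has dimensions [L].
B (magnetic field) has dimensions [I^-1 M T^-2].

Left side: [I^-1 M T^-2]
Right side: [I^-1 M T^-2]

Both sides have the same dimensions, so the equation is dimensionally consistent.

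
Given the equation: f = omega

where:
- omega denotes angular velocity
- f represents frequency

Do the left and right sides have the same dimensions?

Yes

omega (angular velocity) has dimensions [T^-1].
f (frequency) has dimensions [T^-1].

Left side: [T^-1]
Right side: [T^-1]

Both sides have the same dimensions, so the equation is dimensionally consistent.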